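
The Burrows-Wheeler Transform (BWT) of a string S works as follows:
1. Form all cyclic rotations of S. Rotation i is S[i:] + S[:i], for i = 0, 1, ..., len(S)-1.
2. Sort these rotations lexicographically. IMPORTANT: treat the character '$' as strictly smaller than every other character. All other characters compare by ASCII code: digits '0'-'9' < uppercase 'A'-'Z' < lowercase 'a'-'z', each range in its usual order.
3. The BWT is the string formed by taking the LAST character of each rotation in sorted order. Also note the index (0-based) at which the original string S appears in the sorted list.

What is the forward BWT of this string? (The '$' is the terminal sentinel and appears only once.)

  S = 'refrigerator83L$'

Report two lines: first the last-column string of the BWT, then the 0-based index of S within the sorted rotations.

All 16 rotations (rotation i = S[i:]+S[:i]):
  rot[0] = refrigerator83L$
  rot[1] = efrigerator83L$r
  rot[2] = frigerator83L$re
  rot[3] = rigerator83L$ref
  rot[4] = igerator83L$refr
  rot[5] = gerator83L$refri
  rot[6] = erator83L$refrig
  rot[7] = rator83L$refrige
  rot[8] = ator83L$refriger
  rot[9] = tor83L$refrigera
  rot[10] = or83L$refrigerat
  rot[11] = r83L$refrigerato
  rot[12] = 83L$refrigerator
  rot[13] = 3L$refrigerator8
  rot[14] = L$refrigerator83
  rot[15] = $refrigerator83L
Sorted (with $ < everything):
  sorted[0] = $refrigerator83L  (last char: 'L')
  sorted[1] = 3L$refrigerator8  (last char: '8')
  sorted[2] = 83L$refrigerator  (last char: 'r')
  sorted[3] = L$refrigerator83  (last char: '3')
  sorted[4] = ator83L$refriger  (last char: 'r')
  sorted[5] = efrigerator83L$r  (last char: 'r')
  sorted[6] = erator83L$refrig  (last char: 'g')
  sorted[7] = frigerator83L$re  (last char: 'e')
  sorted[8] = gerator83L$refri  (last char: 'i')
  sorted[9] = igerator83L$refr  (last char: 'r')
  sorted[10] = or83L$refrigerat  (last char: 't')
  sorted[11] = r83L$refrigerato  (last char: 'o')
  sorted[12] = rator83L$refrige  (last char: 'e')
  sorted[13] = refrigerator83L$  (last char: '$')
  sorted[14] = rigerator83L$ref  (last char: 'f')
  sorted[15] = tor83L$refrigera  (last char: 'a')
Last column: L8r3rrgeirtoe$fa
Original string S is at sorted index 13

Answer: L8r3rrgeirtoe$fa
13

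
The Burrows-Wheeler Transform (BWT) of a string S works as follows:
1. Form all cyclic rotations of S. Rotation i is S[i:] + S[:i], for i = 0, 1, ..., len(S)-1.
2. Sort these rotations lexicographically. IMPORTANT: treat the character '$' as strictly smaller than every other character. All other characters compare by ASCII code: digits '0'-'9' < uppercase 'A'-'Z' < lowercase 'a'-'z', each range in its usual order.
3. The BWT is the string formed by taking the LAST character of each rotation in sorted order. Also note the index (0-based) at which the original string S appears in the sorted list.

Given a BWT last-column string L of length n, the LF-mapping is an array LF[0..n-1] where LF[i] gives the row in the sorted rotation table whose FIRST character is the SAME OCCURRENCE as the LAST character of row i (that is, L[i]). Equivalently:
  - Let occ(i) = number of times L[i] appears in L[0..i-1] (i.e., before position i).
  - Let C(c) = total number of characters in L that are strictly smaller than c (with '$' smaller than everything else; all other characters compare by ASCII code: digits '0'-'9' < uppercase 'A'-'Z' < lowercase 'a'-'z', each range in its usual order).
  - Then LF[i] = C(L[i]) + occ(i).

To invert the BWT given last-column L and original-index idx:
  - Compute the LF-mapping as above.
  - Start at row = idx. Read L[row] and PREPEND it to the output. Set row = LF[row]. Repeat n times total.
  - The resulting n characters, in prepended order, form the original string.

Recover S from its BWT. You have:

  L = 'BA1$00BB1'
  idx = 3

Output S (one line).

LF mapping: 6 5 3 0 1 2 7 8 4
Walk LF starting at row 3, prepending L[row]:
  step 1: row=3, L[3]='$', prepend. Next row=LF[3]=0
  step 2: row=0, L[0]='B', prepend. Next row=LF[0]=6
  step 3: row=6, L[6]='B', prepend. Next row=LF[6]=7
  step 4: row=7, L[7]='B', prepend. Next row=LF[7]=8
  step 5: row=8, L[8]='1', prepend. Next row=LF[8]=4
  step 6: row=4, L[4]='0', prepend. Next row=LF[4]=1
  step 7: row=1, L[1]='A', prepend. Next row=LF[1]=5
  step 8: row=5, L[5]='0', prepend. Next row=LF[5]=2
  step 9: row=2, L[2]='1', prepend. Next row=LF[2]=3
Reversed output: 10A01BBB$

Answer: 10A01BBB$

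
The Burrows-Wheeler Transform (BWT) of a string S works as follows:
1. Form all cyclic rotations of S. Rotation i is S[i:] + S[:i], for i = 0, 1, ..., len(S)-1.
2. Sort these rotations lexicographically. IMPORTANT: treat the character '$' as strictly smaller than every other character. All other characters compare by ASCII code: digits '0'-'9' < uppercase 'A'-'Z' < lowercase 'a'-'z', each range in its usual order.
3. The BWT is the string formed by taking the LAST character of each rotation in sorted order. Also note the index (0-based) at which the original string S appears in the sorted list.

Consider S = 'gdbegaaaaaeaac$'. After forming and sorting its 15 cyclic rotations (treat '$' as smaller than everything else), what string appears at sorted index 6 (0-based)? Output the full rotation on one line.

All 15 rotations (rotation i = S[i:]+S[:i]):
  rot[0] = gdbegaaaaaeaac$
  rot[1] = dbegaaaaaeaac$g
  rot[2] = begaaaaaeaac$gd
  rot[3] = egaaaaaeaac$gdb
  rot[4] = gaaaaaeaac$gdbe
  rot[5] = aaaaaeaac$gdbeg
  rot[6] = aaaaeaac$gdbega
  rot[7] = aaaeaac$gdbegaa
  rot[8] = aaeaac$gdbegaaa
  rot[9] = aeaac$gdbegaaaa
  rot[10] = eaac$gdbegaaaaa
  rot[11] = aac$gdbegaaaaae
  rot[12] = ac$gdbegaaaaaea
  rot[13] = c$gdbegaaaaaeaa
  rot[14] = $gdbegaaaaaeaac
Sorted (with $ < everything):
  sorted[0] = $gdbegaaaaaeaac
  sorted[1] = aaaaaeaac$gdbeg
  sorted[2] = aaaaeaac$gdbega
  sorted[3] = aaaeaac$gdbegaa
  sorted[4] = aac$gdbegaaaaae
  sorted[5] = aaeaac$gdbegaaa
  sorted[6] = ac$gdbegaaaaaea
  sorted[7] = aeaac$gdbegaaaa
  sorted[8] = begaaaaaeaac$gd
  sorted[9] = c$gdbegaaaaaeaa
  sorted[10] = dbegaaaaaeaac$g
  sorted[11] = eaac$gdbegaaaaa
  sorted[12] = egaaaaaeaac$gdb
  sorted[13] = gaaaaaeaac$gdbe
  sorted[14] = gdbegaaaaaeaac$
sorted[6] = ac$gdbegaaaaaea

Answer: ac$gdbegaaaaaea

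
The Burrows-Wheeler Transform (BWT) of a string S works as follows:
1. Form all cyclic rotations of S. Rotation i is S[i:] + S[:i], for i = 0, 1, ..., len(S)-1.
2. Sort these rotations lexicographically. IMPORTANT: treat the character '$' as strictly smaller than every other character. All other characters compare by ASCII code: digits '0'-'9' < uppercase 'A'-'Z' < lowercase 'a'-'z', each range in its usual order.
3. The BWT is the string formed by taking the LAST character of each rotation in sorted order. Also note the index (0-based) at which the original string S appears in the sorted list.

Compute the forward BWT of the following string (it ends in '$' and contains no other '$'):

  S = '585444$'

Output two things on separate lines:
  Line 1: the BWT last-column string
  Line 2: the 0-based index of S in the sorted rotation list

All 7 rotations (rotation i = S[i:]+S[:i]):
  rot[0] = 585444$
  rot[1] = 85444$5
  rot[2] = 5444$58
  rot[3] = 444$585
  rot[4] = 44$5854
  rot[5] = 4$58544
  rot[6] = $585444
Sorted (with $ < everything):
  sorted[0] = $585444  (last char: '4')
  sorted[1] = 4$58544  (last char: '4')
  sorted[2] = 44$5854  (last char: '4')
  sorted[3] = 444$585  (last char: '5')
  sorted[4] = 5444$58  (last char: '8')
  sorted[5] = 585444$  (last char: '$')
  sorted[6] = 85444$5  (last char: '5')
Last column: 44458$5
Original string S is at sorted index 5

Answer: 44458$5
5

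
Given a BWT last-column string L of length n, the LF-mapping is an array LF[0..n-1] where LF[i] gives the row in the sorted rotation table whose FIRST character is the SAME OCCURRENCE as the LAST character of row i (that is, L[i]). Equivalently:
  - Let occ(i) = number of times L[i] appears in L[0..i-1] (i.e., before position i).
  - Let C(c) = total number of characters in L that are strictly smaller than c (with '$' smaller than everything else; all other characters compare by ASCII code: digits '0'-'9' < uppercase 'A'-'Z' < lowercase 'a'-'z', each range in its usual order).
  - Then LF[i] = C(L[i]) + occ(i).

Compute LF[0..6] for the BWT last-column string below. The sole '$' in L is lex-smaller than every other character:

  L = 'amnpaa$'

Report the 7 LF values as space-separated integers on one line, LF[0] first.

Char counts: '$':1, 'a':3, 'm':1, 'n':1, 'p':1
C (first-col start): C('$')=0, C('a')=1, C('m')=4, C('n')=5, C('p')=6
L[0]='a': occ=0, LF[0]=C('a')+0=1+0=1
L[1]='m': occ=0, LF[1]=C('m')+0=4+0=4
L[2]='n': occ=0, LF[2]=C('n')+0=5+0=5
L[3]='p': occ=0, LF[3]=C('p')+0=6+0=6
L[4]='a': occ=1, LF[4]=C('a')+1=1+1=2
L[5]='a': occ=2, LF[5]=C('a')+2=1+2=3
L[6]='$': occ=0, LF[6]=C('$')+0=0+0=0

Answer: 1 4 5 6 2 3 0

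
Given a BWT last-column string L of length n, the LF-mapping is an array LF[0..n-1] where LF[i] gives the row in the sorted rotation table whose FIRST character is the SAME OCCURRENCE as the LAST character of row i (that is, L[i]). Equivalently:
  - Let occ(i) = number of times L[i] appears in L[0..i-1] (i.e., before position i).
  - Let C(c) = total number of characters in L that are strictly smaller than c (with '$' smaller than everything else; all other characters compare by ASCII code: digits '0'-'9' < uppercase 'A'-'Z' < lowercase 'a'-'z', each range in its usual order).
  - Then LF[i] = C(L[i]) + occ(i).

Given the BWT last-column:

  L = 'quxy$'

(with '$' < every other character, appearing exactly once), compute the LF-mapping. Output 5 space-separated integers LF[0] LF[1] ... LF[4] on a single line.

Char counts: '$':1, 'q':1, 'u':1, 'x':1, 'y':1
C (first-col start): C('$')=0, C('q')=1, C('u')=2, C('x')=3, C('y')=4
L[0]='q': occ=0, LF[0]=C('q')+0=1+0=1
L[1]='u': occ=0, LF[1]=C('u')+0=2+0=2
L[2]='x': occ=0, LF[2]=C('x')+0=3+0=3
L[3]='y': occ=0, LF[3]=C('y')+0=4+0=4
L[4]='$': occ=0, LF[4]=C('$')+0=0+0=0

Answer: 1 2 3 4 0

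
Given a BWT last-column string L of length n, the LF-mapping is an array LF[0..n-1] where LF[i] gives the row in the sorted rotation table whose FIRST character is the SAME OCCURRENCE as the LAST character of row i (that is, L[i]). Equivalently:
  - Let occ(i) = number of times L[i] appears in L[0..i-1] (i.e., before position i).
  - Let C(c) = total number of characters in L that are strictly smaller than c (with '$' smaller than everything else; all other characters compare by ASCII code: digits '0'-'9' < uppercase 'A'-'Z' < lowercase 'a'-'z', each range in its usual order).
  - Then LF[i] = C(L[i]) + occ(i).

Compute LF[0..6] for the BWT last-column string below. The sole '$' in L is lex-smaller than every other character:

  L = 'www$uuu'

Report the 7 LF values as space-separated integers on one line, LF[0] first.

Answer: 4 5 6 0 1 2 3

Derivation:
Char counts: '$':1, 'u':3, 'w':3
C (first-col start): C('$')=0, C('u')=1, C('w')=4
L[0]='w': occ=0, LF[0]=C('w')+0=4+0=4
L[1]='w': occ=1, LF[1]=C('w')+1=4+1=5
L[2]='w': occ=2, LF[2]=C('w')+2=4+2=6
L[3]='$': occ=0, LF[3]=C('$')+0=0+0=0
L[4]='u': occ=0, LF[4]=C('u')+0=1+0=1
L[5]='u': occ=1, LF[5]=C('u')+1=1+1=2
L[6]='u': occ=2, LF[6]=C('u')+2=1+2=3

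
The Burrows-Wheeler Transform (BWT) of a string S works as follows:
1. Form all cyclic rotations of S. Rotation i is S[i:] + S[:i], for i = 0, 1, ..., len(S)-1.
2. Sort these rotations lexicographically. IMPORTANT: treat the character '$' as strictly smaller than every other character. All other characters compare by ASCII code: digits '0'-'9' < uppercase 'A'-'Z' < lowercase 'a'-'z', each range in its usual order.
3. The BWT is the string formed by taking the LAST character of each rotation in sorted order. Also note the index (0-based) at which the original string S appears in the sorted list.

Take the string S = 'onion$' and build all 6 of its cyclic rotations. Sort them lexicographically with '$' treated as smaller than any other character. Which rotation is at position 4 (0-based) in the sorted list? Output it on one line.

Answer: on$oni

Derivation:
All 6 rotations (rotation i = S[i:]+S[:i]):
  rot[0] = onion$
  rot[1] = nion$o
  rot[2] = ion$on
  rot[3] = on$oni
  rot[4] = n$onio
  rot[5] = $onion
Sorted (with $ < everything):
  sorted[0] = $onion
  sorted[1] = ion$on
  sorted[2] = n$onio
  sorted[3] = nion$o
  sorted[4] = on$oni
  sorted[5] = onion$
sorted[4] = on$oni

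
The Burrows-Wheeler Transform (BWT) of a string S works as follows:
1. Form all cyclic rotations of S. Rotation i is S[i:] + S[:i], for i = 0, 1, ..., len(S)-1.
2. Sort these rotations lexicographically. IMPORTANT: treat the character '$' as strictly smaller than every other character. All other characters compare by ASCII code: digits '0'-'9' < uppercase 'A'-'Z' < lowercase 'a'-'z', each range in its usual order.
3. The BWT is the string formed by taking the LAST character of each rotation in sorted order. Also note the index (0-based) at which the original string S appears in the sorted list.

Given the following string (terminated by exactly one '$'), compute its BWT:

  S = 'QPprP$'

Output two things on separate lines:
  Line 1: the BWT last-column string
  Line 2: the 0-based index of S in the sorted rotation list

All 6 rotations (rotation i = S[i:]+S[:i]):
  rot[0] = QPprP$
  rot[1] = PprP$Q
  rot[2] = prP$QP
  rot[3] = rP$QPp
  rot[4] = P$QPpr
  rot[5] = $QPprP
Sorted (with $ < everything):
  sorted[0] = $QPprP  (last char: 'P')
  sorted[1] = P$QPpr  (last char: 'r')
  sorted[2] = PprP$Q  (last char: 'Q')
  sorted[3] = QPprP$  (last char: '$')
  sorted[4] = prP$QP  (last char: 'P')
  sorted[5] = rP$QPp  (last char: 'p')
Last column: PrQ$Pp
Original string S is at sorted index 3

Answer: PrQ$Pp
3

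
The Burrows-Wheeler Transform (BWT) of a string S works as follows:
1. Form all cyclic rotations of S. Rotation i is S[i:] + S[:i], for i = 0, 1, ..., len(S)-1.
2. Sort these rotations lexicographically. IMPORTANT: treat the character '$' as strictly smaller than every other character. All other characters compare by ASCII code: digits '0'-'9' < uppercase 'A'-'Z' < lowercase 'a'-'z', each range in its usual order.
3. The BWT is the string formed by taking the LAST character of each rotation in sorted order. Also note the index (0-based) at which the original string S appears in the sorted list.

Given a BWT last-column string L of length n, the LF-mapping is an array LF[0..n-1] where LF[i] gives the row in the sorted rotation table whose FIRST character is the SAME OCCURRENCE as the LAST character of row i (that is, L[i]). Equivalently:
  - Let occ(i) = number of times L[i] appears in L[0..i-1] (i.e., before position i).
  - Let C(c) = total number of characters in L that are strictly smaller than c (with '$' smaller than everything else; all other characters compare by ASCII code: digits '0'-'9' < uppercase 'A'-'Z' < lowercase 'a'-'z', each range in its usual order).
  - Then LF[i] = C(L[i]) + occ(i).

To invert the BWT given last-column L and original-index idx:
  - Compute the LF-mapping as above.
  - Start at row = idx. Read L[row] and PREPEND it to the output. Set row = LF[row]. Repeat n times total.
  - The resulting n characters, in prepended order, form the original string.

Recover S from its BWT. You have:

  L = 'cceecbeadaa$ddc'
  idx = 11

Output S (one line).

LF mapping: 5 6 12 13 7 4 14 1 9 2 3 0 10 11 8
Walk LF starting at row 11, prepending L[row]:
  step 1: row=11, L[11]='$', prepend. Next row=LF[11]=0
  step 2: row=0, L[0]='c', prepend. Next row=LF[0]=5
  step 3: row=5, L[5]='b', prepend. Next row=LF[5]=4
  step 4: row=4, L[4]='c', prepend. Next row=LF[4]=7
  step 5: row=7, L[7]='a', prepend. Next row=LF[7]=1
  step 6: row=1, L[1]='c', prepend. Next row=LF[1]=6
  step 7: row=6, L[6]='e', prepend. Next row=LF[6]=14
  step 8: row=14, L[14]='c', prepend. Next row=LF[14]=8
  step 9: row=8, L[8]='d', prepend. Next row=LF[8]=9
  step 10: row=9, L[9]='a', prepend. Next row=LF[9]=2
  step 11: row=2, L[2]='e', prepend. Next row=LF[2]=12
  step 12: row=12, L[12]='d', prepend. Next row=LF[12]=10
  step 13: row=10, L[10]='a', prepend. Next row=LF[10]=3
  step 14: row=3, L[3]='e', prepend. Next row=LF[3]=13
  step 15: row=13, L[13]='d', prepend. Next row=LF[13]=11
Reversed output: deadeadcecacbc$

Answer: deadeadcecacbc$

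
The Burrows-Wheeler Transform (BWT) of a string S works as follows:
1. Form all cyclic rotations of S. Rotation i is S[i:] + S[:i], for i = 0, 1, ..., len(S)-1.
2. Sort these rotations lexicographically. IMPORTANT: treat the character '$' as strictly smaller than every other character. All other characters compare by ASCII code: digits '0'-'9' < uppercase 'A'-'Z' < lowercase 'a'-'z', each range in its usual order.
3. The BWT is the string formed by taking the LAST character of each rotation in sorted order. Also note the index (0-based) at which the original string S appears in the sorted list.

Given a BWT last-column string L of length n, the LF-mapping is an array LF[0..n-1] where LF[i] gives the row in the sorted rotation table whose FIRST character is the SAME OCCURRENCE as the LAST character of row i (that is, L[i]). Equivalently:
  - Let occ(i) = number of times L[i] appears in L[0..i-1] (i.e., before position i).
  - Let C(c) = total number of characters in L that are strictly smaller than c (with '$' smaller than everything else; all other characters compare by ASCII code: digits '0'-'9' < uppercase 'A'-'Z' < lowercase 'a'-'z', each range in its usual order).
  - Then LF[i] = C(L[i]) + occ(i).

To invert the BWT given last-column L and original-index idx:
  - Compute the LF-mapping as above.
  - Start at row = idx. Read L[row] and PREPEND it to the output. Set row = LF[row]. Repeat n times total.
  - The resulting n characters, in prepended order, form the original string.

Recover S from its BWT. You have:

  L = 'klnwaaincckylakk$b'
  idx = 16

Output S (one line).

Answer: wallabyknickknack$

Derivation:
LF mapping: 8 12 14 16 1 2 7 15 5 6 9 17 13 3 10 11 0 4
Walk LF starting at row 16, prepending L[row]:
  step 1: row=16, L[16]='$', prepend. Next row=LF[16]=0
  step 2: row=0, L[0]='k', prepend. Next row=LF[0]=8
  step 3: row=8, L[8]='c', prepend. Next row=LF[8]=5
  step 4: row=5, L[5]='a', prepend. Next row=LF[5]=2
  step 5: row=2, L[2]='n', prepend. Next row=LF[2]=14
  step 6: row=14, L[14]='k', prepend. Next row=LF[14]=10
  step 7: row=10, L[10]='k', prepend. Next row=LF[10]=9
  step 8: row=9, L[9]='c', prepend. Next row=LF[9]=6
  step 9: row=6, L[6]='i', prepend. Next row=LF[6]=7
  step 10: row=7, L[7]='n', prepend. Next row=LF[7]=15
  step 11: row=15, L[15]='k', prepend. Next row=LF[15]=11
  step 12: row=11, L[11]='y', prepend. Next row=LF[11]=17
  step 13: row=17, L[17]='b', prepend. Next row=LF[17]=4
  step 14: row=4, L[4]='a', prepend. Next row=LF[4]=1
  step 15: row=1, L[1]='l', prepend. Next row=LF[1]=12
  step 16: row=12, L[12]='l', prepend. Next row=LF[12]=13
  step 17: row=13, L[13]='a', prepend. Next row=LF[13]=3
  step 18: row=3, L[3]='w', prepend. Next row=LF[3]=16
Reversed output: wallabyknickknack$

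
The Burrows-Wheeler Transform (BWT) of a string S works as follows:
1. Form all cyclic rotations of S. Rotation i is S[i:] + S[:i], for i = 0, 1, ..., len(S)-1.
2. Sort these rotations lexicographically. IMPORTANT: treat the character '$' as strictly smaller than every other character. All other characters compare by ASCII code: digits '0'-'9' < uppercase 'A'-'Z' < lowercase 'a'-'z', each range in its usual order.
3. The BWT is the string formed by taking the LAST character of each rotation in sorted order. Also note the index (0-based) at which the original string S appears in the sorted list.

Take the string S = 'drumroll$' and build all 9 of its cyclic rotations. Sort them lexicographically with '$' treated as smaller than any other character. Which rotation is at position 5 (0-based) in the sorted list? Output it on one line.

Answer: oll$drumr

Derivation:
All 9 rotations (rotation i = S[i:]+S[:i]):
  rot[0] = drumroll$
  rot[1] = rumroll$d
  rot[2] = umroll$dr
  rot[3] = mroll$dru
  rot[4] = roll$drum
  rot[5] = oll$drumr
  rot[6] = ll$drumro
  rot[7] = l$drumrol
  rot[8] = $drumroll
Sorted (with $ < everything):
  sorted[0] = $drumroll
  sorted[1] = drumroll$
  sorted[2] = l$drumrol
  sorted[3] = ll$drumro
  sorted[4] = mroll$dru
  sorted[5] = oll$drumr
  sorted[6] = roll$drum
  sorted[7] = rumroll$d
  sorted[8] = umroll$dr
sorted[5] = oll$drumr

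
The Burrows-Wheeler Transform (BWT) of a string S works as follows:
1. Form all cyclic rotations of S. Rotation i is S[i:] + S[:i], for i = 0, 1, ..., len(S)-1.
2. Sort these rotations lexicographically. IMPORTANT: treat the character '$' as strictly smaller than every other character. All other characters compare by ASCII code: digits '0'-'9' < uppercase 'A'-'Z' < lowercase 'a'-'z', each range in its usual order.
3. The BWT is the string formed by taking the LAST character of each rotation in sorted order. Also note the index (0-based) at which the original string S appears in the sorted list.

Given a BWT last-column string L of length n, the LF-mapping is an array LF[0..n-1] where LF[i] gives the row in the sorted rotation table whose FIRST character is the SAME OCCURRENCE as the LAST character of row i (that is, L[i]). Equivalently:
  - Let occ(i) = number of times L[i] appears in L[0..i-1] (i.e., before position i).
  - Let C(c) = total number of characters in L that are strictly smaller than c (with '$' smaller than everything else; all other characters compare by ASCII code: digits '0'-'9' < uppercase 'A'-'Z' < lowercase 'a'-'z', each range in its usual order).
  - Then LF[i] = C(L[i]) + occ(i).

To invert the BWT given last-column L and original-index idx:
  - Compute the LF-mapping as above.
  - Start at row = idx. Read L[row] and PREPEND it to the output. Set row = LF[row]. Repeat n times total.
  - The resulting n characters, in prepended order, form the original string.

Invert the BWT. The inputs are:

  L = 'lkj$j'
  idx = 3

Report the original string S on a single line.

Answer: kjjl$

Derivation:
LF mapping: 4 3 1 0 2
Walk LF starting at row 3, prepending L[row]:
  step 1: row=3, L[3]='$', prepend. Next row=LF[3]=0
  step 2: row=0, L[0]='l', prepend. Next row=LF[0]=4
  step 3: row=4, L[4]='j', prepend. Next row=LF[4]=2
  step 4: row=2, L[2]='j', prepend. Next row=LF[2]=1
  step 5: row=1, L[1]='k', prepend. Next row=LF[1]=3
Reversed output: kjjl$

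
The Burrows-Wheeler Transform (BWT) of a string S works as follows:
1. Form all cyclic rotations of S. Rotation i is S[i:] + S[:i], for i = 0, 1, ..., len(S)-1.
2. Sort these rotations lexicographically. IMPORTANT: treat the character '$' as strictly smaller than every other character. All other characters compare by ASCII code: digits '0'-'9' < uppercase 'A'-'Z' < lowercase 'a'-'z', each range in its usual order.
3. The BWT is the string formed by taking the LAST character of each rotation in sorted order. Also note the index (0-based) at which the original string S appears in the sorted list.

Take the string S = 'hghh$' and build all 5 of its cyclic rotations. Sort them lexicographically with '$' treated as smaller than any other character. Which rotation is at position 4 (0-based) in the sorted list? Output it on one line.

All 5 rotations (rotation i = S[i:]+S[:i]):
  rot[0] = hghh$
  rot[1] = ghh$h
  rot[2] = hh$hg
  rot[3] = h$hgh
  rot[4] = $hghh
Sorted (with $ < everything):
  sorted[0] = $hghh
  sorted[1] = ghh$h
  sorted[2] = h$hgh
  sorted[3] = hghh$
  sorted[4] = hh$hg
sorted[4] = hh$hg

Answer: hh$hg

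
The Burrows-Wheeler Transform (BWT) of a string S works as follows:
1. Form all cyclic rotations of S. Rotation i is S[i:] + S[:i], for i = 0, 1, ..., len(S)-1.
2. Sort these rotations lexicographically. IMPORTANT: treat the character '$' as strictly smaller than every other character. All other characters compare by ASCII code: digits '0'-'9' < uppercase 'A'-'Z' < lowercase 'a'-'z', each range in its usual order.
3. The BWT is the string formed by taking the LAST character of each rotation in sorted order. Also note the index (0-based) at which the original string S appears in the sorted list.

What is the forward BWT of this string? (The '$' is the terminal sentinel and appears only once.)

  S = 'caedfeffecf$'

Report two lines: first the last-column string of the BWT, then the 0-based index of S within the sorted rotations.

All 12 rotations (rotation i = S[i:]+S[:i]):
  rot[0] = caedfeffecf$
  rot[1] = aedfeffecf$c
  rot[2] = edfeffecf$ca
  rot[3] = dfeffecf$cae
  rot[4] = feffecf$caed
  rot[5] = effecf$caedf
  rot[6] = ffecf$caedfe
  rot[7] = fecf$caedfef
  rot[8] = ecf$caedfeff
  rot[9] = cf$caedfeffe
  rot[10] = f$caedfeffec
  rot[11] = $caedfeffecf
Sorted (with $ < everything):
  sorted[0] = $caedfeffecf  (last char: 'f')
  sorted[1] = aedfeffecf$c  (last char: 'c')
  sorted[2] = caedfeffecf$  (last char: '$')
  sorted[3] = cf$caedfeffe  (last char: 'e')
  sorted[4] = dfeffecf$cae  (last char: 'e')
  sorted[5] = ecf$caedfeff  (last char: 'f')
  sorted[6] = edfeffecf$ca  (last char: 'a')
  sorted[7] = effecf$caedf  (last char: 'f')
  sorted[8] = f$caedfeffec  (last char: 'c')
  sorted[9] = fecf$caedfef  (last char: 'f')
  sorted[10] = feffecf$caed  (last char: 'd')
  sorted[11] = ffecf$caedfe  (last char: 'e')
Last column: fc$eefafcfde
Original string S is at sorted index 2

Answer: fc$eefafcfde
2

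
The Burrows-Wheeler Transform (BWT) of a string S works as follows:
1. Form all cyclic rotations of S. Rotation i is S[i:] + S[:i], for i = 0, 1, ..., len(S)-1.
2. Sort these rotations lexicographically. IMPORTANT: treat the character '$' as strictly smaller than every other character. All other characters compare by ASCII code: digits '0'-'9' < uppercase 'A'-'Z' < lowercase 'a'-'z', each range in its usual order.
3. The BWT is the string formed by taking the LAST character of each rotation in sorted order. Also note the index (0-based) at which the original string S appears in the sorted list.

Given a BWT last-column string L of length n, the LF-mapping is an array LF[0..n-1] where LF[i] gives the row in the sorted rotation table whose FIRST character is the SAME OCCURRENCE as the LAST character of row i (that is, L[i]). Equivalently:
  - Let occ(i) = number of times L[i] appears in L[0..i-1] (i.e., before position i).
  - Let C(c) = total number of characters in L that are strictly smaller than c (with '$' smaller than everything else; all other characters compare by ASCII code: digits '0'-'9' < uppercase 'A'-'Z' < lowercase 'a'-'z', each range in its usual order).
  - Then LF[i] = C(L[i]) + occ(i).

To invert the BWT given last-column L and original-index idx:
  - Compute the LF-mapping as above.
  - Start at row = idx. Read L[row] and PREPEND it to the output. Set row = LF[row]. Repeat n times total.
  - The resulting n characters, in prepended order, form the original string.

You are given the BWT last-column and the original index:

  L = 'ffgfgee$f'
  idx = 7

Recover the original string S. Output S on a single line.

Answer: gefgfeff$

Derivation:
LF mapping: 3 4 7 5 8 1 2 0 6
Walk LF starting at row 7, prepending L[row]:
  step 1: row=7, L[7]='$', prepend. Next row=LF[7]=0
  step 2: row=0, L[0]='f', prepend. Next row=LF[0]=3
  step 3: row=3, L[3]='f', prepend. Next row=LF[3]=5
  step 4: row=5, L[5]='e', prepend. Next row=LF[5]=1
  step 5: row=1, L[1]='f', prepend. Next row=LF[1]=4
  step 6: row=4, L[4]='g', prepend. Next row=LF[4]=8
  step 7: row=8, L[8]='f', prepend. Next row=LF[8]=6
  step 8: row=6, L[6]='e', prepend. Next row=LF[6]=2
  step 9: row=2, L[2]='g', prepend. Next row=LF[2]=7
Reversed output: gefgfeff$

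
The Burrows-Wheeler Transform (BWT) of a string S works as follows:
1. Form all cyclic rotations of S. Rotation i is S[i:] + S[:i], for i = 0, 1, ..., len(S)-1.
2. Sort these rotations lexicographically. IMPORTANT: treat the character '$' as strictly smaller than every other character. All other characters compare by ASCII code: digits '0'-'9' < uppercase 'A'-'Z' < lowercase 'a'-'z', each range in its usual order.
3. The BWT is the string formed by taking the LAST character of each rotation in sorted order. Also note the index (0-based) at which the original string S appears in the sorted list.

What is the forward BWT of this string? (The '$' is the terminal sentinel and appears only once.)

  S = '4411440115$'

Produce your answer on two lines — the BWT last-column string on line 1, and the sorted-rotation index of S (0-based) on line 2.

All 11 rotations (rotation i = S[i:]+S[:i]):
  rot[0] = 4411440115$
  rot[1] = 411440115$4
  rot[2] = 11440115$44
  rot[3] = 1440115$441
  rot[4] = 440115$4411
  rot[5] = 40115$44114
  rot[6] = 0115$441144
  rot[7] = 115$4411440
  rot[8] = 15$44114401
  rot[9] = 5$441144011
  rot[10] = $4411440115
Sorted (with $ < everything):
  sorted[0] = $4411440115  (last char: '5')
  sorted[1] = 0115$441144  (last char: '4')
  sorted[2] = 11440115$44  (last char: '4')
  sorted[3] = 115$4411440  (last char: '0')
  sorted[4] = 1440115$441  (last char: '1')
  sorted[5] = 15$44114401  (last char: '1')
  sorted[6] = 40115$44114  (last char: '4')
  sorted[7] = 411440115$4  (last char: '4')
  sorted[8] = 440115$4411  (last char: '1')
  sorted[9] = 4411440115$  (last char: '$')
  sorted[10] = 5$441144011  (last char: '1')
Last column: 544011441$1
Original string S is at sorted index 9

Answer: 544011441$1
9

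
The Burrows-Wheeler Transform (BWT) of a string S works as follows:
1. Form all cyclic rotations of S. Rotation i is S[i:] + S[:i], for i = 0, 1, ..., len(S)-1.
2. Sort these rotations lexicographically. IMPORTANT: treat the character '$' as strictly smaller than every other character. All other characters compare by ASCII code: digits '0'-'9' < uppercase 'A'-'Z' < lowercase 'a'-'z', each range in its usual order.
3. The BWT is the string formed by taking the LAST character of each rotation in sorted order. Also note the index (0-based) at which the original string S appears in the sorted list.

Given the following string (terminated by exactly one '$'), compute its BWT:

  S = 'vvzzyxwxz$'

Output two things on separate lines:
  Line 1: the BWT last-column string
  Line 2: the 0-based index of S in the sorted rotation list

Answer: z$vxywzxzv
1

Derivation:
All 10 rotations (rotation i = S[i:]+S[:i]):
  rot[0] = vvzzyxwxz$
  rot[1] = vzzyxwxz$v
  rot[2] = zzyxwxz$vv
  rot[3] = zyxwxz$vvz
  rot[4] = yxwxz$vvzz
  rot[5] = xwxz$vvzzy
  rot[6] = wxz$vvzzyx
  rot[7] = xz$vvzzyxw
  rot[8] = z$vvzzyxwx
  rot[9] = $vvzzyxwxz
Sorted (with $ < everything):
  sorted[0] = $vvzzyxwxz  (last char: 'z')
  sorted[1] = vvzzyxwxz$  (last char: '$')
  sorted[2] = vzzyxwxz$v  (last char: 'v')
  sorted[3] = wxz$vvzzyx  (last char: 'x')
  sorted[4] = xwxz$vvzzy  (last char: 'y')
  sorted[5] = xz$vvzzyxw  (last char: 'w')
  sorted[6] = yxwxz$vvzz  (last char: 'z')
  sorted[7] = z$vvzzyxwx  (last char: 'x')
  sorted[8] = zyxwxz$vvz  (last char: 'z')
  sorted[9] = zzyxwxz$vv  (last char: 'v')
Last column: z$vxywzxzv
Original string S is at sorted index 1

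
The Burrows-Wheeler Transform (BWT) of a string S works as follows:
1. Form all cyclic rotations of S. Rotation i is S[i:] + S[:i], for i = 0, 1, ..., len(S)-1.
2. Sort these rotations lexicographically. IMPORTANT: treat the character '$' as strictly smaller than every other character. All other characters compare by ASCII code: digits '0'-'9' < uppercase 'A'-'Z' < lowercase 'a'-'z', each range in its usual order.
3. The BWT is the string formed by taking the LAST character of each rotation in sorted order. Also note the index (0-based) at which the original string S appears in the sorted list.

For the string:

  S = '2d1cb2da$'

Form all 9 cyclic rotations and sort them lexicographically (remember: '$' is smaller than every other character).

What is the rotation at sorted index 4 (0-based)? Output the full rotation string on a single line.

Answer: a$2d1cb2d

Derivation:
All 9 rotations (rotation i = S[i:]+S[:i]):
  rot[0] = 2d1cb2da$
  rot[1] = d1cb2da$2
  rot[2] = 1cb2da$2d
  rot[3] = cb2da$2d1
  rot[4] = b2da$2d1c
  rot[5] = 2da$2d1cb
  rot[6] = da$2d1cb2
  rot[7] = a$2d1cb2d
  rot[8] = $2d1cb2da
Sorted (with $ < everything):
  sorted[0] = $2d1cb2da
  sorted[1] = 1cb2da$2d
  sorted[2] = 2d1cb2da$
  sorted[3] = 2da$2d1cb
  sorted[4] = a$2d1cb2d
  sorted[5] = b2da$2d1c
  sorted[6] = cb2da$2d1
  sorted[7] = d1cb2da$2
  sorted[8] = da$2d1cb2
sorted[4] = a$2d1cb2d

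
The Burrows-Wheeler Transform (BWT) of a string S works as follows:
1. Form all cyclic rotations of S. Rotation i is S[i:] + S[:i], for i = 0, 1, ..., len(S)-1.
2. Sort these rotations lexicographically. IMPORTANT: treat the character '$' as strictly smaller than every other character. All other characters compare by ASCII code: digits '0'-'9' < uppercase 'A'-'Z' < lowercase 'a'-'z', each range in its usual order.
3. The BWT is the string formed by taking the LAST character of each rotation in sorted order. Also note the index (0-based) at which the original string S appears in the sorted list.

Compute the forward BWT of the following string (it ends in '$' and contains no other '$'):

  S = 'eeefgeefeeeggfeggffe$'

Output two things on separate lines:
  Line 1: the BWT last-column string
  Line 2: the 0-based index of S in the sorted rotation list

All 21 rotations (rotation i = S[i:]+S[:i]):
  rot[0] = eeefgeefeeeggfeggffe$
  rot[1] = eefgeefeeeggfeggffe$e
  rot[2] = efgeefeeeggfeggffe$ee
  rot[3] = fgeefeeeggfeggffe$eee
  rot[4] = geefeeeggfeggffe$eeef
  rot[5] = eefeeeggfeggffe$eeefg
  rot[6] = efeeeggfeggffe$eeefge
  rot[7] = feeeggfeggffe$eeefgee
  rot[8] = eeeggfeggffe$eeefgeef
  rot[9] = eeggfeggffe$eeefgeefe
  rot[10] = eggfeggffe$eeefgeefee
  rot[11] = ggfeggffe$eeefgeefeee
  rot[12] = gfeggffe$eeefgeefeeeg
  rot[13] = feggffe$eeefgeefeeegg
  rot[14] = eggffe$eeefgeefeeeggf
  rot[15] = ggffe$eeefgeefeeeggfe
  rot[16] = gffe$eeefgeefeeeggfeg
  rot[17] = ffe$eeefgeefeeeggfegg
  rot[18] = fe$eeefgeefeeeggfeggf
  rot[19] = e$eeefgeefeeeggfeggff
  rot[20] = $eeefgeefeeeggfeggffe
Sorted (with $ < everything):
  sorted[0] = $eeefgeefeeeggfeggffe  (last char: 'e')
  sorted[1] = e$eeefgeefeeeggfeggff  (last char: 'f')
  sorted[2] = eeefgeefeeeggfeggffe$  (last char: '$')
  sorted[3] = eeeggfeggffe$eeefgeef  (last char: 'f')
  sorted[4] = eefeeeggfeggffe$eeefg  (last char: 'g')
  sorted[5] = eefgeefeeeggfeggffe$e  (last char: 'e')
  sorted[6] = eeggfeggffe$eeefgeefe  (last char: 'e')
  sorted[7] = efeeeggfeggffe$eeefge  (last char: 'e')
  sorted[8] = efgeefeeeggfeggffe$ee  (last char: 'e')
  sorted[9] = eggfeggffe$eeefgeefee  (last char: 'e')
  sorted[10] = eggffe$eeefgeefeeeggf  (last char: 'f')
  sorted[11] = fe$eeefgeefeeeggfeggf  (last char: 'f')
  sorted[12] = feeeggfeggffe$eeefgee  (last char: 'e')
  sorted[13] = feggffe$eeefgeefeeegg  (last char: 'g')
  sorted[14] = ffe$eeefgeefeeeggfegg  (last char: 'g')
  sorted[15] = fgeefeeeggfeggffe$eee  (last char: 'e')
  sorted[16] = geefeeeggfeggffe$eeef  (last char: 'f')
  sorted[17] = gfeggffe$eeefgeefeeeg  (last char: 'g')
  sorted[18] = gffe$eeefgeefeeeggfeg  (last char: 'g')
  sorted[19] = ggfeggffe$eeefgeefeee  (last char: 'e')
  sorted[20] = ggffe$eeefgeefeeeggfe  (last char: 'e')
Last column: ef$fgeeeeeffeggefggee
Original string S is at sorted index 2

Answer: ef$fgeeeeeffeggefggee
2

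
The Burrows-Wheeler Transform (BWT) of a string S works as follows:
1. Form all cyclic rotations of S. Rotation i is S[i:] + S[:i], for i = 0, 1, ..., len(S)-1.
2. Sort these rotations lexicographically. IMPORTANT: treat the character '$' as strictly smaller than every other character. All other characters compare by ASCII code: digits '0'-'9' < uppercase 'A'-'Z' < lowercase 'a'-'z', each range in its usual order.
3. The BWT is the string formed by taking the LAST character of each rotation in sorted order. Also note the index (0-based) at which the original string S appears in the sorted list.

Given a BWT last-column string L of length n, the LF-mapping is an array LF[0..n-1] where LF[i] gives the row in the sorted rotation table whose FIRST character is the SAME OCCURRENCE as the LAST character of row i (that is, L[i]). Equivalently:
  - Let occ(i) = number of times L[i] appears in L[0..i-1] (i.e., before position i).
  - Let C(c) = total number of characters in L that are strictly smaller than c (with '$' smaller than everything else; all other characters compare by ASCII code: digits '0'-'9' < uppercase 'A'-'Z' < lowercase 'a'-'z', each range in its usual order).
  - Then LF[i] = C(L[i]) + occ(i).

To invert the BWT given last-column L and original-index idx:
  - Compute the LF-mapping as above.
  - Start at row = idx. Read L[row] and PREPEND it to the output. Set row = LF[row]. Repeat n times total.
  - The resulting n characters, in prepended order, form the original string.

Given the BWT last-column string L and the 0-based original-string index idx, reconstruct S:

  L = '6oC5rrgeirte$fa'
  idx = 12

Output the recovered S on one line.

LF mapping: 2 10 3 1 11 12 8 5 9 13 14 6 0 7 4
Walk LF starting at row 12, prepending L[row]:
  step 1: row=12, L[12]='$', prepend. Next row=LF[12]=0
  step 2: row=0, L[0]='6', prepend. Next row=LF[0]=2
  step 3: row=2, L[2]='C', prepend. Next row=LF[2]=3
  step 4: row=3, L[3]='5', prepend. Next row=LF[3]=1
  step 5: row=1, L[1]='o', prepend. Next row=LF[1]=10
  step 6: row=10, L[10]='t', prepend. Next row=LF[10]=14
  step 7: row=14, L[14]='a', prepend. Next row=LF[14]=4
  step 8: row=4, L[4]='r', prepend. Next row=LF[4]=11
  step 9: row=11, L[11]='e', prepend. Next row=LF[11]=6
  step 10: row=6, L[6]='g', prepend. Next row=LF[6]=8
  step 11: row=8, L[8]='i', prepend. Next row=LF[8]=9
  step 12: row=9, L[9]='r', prepend. Next row=LF[9]=13
  step 13: row=13, L[13]='f', prepend. Next row=LF[13]=7
  step 14: row=7, L[7]='e', prepend. Next row=LF[7]=5
  step 15: row=5, L[5]='r', prepend. Next row=LF[5]=12
Reversed output: refrigerato5C6$

Answer: refrigerato5C6$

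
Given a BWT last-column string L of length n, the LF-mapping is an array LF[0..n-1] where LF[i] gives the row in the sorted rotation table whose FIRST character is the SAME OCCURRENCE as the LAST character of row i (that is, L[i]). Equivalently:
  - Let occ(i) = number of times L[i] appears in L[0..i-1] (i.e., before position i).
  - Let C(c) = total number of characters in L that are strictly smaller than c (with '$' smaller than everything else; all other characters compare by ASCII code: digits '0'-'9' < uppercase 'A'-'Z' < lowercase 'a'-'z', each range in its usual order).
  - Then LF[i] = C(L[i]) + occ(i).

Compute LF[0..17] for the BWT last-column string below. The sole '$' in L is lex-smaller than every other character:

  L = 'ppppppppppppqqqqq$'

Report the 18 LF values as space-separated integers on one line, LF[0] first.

Answer: 1 2 3 4 5 6 7 8 9 10 11 12 13 14 15 16 17 0

Derivation:
Char counts: '$':1, 'p':12, 'q':5
C (first-col start): C('$')=0, C('p')=1, C('q')=13
L[0]='p': occ=0, LF[0]=C('p')+0=1+0=1
L[1]='p': occ=1, LF[1]=C('p')+1=1+1=2
L[2]='p': occ=2, LF[2]=C('p')+2=1+2=3
L[3]='p': occ=3, LF[3]=C('p')+3=1+3=4
L[4]='p': occ=4, LF[4]=C('p')+4=1+4=5
L[5]='p': occ=5, LF[5]=C('p')+5=1+5=6
L[6]='p': occ=6, LF[6]=C('p')+6=1+6=7
L[7]='p': occ=7, LF[7]=C('p')+7=1+7=8
L[8]='p': occ=8, LF[8]=C('p')+8=1+8=9
L[9]='p': occ=9, LF[9]=C('p')+9=1+9=10
L[10]='p': occ=10, LF[10]=C('p')+10=1+10=11
L[11]='p': occ=11, LF[11]=C('p')+11=1+11=12
L[12]='q': occ=0, LF[12]=C('q')+0=13+0=13
L[13]='q': occ=1, LF[13]=C('q')+1=13+1=14
L[14]='q': occ=2, LF[14]=C('q')+2=13+2=15
L[15]='q': occ=3, LF[15]=C('q')+3=13+3=16
L[16]='q': occ=4, LF[16]=C('q')+4=13+4=17
L[17]='$': occ=0, LF[17]=C('$')+0=0+0=0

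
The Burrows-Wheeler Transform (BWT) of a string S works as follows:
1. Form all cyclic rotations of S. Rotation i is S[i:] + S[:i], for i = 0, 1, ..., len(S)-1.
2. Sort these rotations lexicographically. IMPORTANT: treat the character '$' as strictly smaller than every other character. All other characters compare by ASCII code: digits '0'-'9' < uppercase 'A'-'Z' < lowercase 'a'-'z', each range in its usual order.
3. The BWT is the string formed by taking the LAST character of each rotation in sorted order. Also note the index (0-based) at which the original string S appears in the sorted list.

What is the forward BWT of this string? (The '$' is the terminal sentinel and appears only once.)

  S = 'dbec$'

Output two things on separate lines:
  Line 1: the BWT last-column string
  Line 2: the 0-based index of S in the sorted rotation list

All 5 rotations (rotation i = S[i:]+S[:i]):
  rot[0] = dbec$
  rot[1] = bec$d
  rot[2] = ec$db
  rot[3] = c$dbe
  rot[4] = $dbec
Sorted (with $ < everything):
  sorted[0] = $dbec  (last char: 'c')
  sorted[1] = bec$d  (last char: 'd')
  sorted[2] = c$dbe  (last char: 'e')
  sorted[3] = dbec$  (last char: '$')
  sorted[4] = ec$db  (last char: 'b')
Last column: cde$b
Original string S is at sorted index 3

Answer: cde$b
3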